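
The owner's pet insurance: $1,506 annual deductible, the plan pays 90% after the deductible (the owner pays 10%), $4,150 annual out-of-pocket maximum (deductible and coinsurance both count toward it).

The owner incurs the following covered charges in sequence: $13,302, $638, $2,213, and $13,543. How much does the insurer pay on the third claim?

$1,991.70

#1 ($13,302): $1,506 finishes the deductible; $11,796 goes to coinsurance; 10% of $11,796 = $1,179.60. Cost to owner: $2,685.60. OOP to date $2,685.60. Plan pays $13,302 − $2,685.60 = $10,616.40.
#2 ($638): 10% coinsurance on $638 = $63.80. Owner owes $63.80 (running OOP $2,749.40). Plan pays $638 − $63.80 = $574.20.
#3 ($2,213): deductible met; 10% of $2,213 = $221.30. Owner pays $221.30; OOP now $2,970.70. Insurer: $2,213 − $221.30 = $1,991.70.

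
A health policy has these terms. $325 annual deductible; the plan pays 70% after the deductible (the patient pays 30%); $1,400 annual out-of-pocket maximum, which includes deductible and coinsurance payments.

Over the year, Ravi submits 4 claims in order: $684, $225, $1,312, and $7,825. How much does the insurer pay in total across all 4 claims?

$8,646

#1 ($684): $325 finishes the deductible; $359 goes to coinsurance; patient's 30% is $107.70. Patient pays $432.70; OOP now $432.70. Plan pays $684 − $432.70 = $251.30.
#2 ($225): deductible already satisfied, so patient's share is 30% × $225 = $67.50. Patient owes $67.50 (running OOP $500.20). Plan pays $225 − $67.50 = $157.50.
#3 ($1,312): 30% coinsurance on $1,312 = $393.60. Patient pays $393.60; OOP now $893.80. Insurer: $1,312 − $393.60 = $918.40.
#4 ($7,825): 30% coinsurance on $7,825 = $2,347.50. Adding that to $893.80 gives $3,241.30, past the $1,400 cap; patient pays only $1,400 − $893.80 = $506.20. Insurer: $7,825 − $506.20 = $7,318.80.
Insurer total = bills − patient's total = $10,046 − $1,400 = $8,646.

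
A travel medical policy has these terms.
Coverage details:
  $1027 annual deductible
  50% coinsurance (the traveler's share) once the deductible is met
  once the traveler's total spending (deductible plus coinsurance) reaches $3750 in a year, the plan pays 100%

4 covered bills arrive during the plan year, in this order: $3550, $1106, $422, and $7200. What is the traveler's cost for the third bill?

Claim 1 ($3550): $1027 to deductible, leaving $2523; traveler's 50% is $1261.50. Traveler pays $2288.50; OOP now $2288.50.
Claim 2 ($1106): deductible met; 50% of $1106 = $553. Cost to traveler: $553. OOP to date $2841.50.
Claim 3 ($422): deductible met; 50% of $422 = $211. Traveler pays $211; OOP now $3052.50.

$211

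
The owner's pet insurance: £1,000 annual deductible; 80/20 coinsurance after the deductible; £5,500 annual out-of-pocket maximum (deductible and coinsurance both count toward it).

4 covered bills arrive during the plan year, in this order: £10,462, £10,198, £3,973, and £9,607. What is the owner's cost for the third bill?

£568

Bill 1, £10,462: £1,000 to deductible, leaving £9,462; 20% of £9,462 = £1,892.40. Cost to owner: £2,892.40. OOP to date £2,892.40.
Bill 2, £10,198: deductible met; 20% of £10,198 = £2,039.60. Owner owes £2,039.60 (running OOP £4,932).
Bill 3, £3,973: deductible already satisfied, so owner's share is 20% × £3,973 = £794.60. That would push OOP to £5,726.60, over the £5,500 cap, so owner pays £5,500 − £4,932 = £568.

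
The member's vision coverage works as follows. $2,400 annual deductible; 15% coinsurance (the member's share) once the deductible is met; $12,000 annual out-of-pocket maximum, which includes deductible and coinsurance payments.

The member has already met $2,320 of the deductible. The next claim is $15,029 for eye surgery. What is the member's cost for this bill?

$2,322.35

Deductible still to meet: $2,400 − $2,320 = $80.
The remaining $14,949 (= $15,029 − $80) moves to coinsurance.
Coinsurance: $14,949 × 15% = $2,242.35.
So the member owes $80 + $2,242.35 = $2,322.35 before any cap.
Cumulative spending $2,320 + $2,322.35 = $4,642.35 stays under the $12,000 maximum.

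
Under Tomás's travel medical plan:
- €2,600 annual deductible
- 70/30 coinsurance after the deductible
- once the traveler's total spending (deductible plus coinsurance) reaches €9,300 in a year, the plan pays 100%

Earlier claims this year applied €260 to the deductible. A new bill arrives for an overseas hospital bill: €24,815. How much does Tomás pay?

Deductible still to meet: €2,600 − €260 = €2,340.
That leaves €24,815 − €2,340 = €22,475 for coinsurance.
Coinsurance: €22,475 × 30% = €6,742.50.
Traveler responsibility before any cap: €2,340 + €6,742.50 = €9,082.50.
Adding €9,082.50 to the €260 already spent would give €9,342.50, which exceeds the €9,300 cap; the traveler pays just €9,300 − €260 = €9,040.

€9,040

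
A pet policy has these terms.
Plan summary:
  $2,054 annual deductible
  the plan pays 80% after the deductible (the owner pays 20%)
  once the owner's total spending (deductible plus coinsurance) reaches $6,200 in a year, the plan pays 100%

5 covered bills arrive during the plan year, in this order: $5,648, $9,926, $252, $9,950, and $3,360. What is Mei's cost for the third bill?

$50.40

Bill 1, $5,648: deductible takes $2,054, $3,594 remains; 20% of $3,594 = $718.80. Owner owes $2,772.80 (running OOP $2,772.80).
Bill 2, $9,926: deductible met; 20% of $9,926 = $1,985.20. Owner owes $1,985.20 (running OOP $4,758).
Bill 3, $252: 20% coinsurance on $252 = $50.40. Owner owes $50.40 (running OOP $4,808.40).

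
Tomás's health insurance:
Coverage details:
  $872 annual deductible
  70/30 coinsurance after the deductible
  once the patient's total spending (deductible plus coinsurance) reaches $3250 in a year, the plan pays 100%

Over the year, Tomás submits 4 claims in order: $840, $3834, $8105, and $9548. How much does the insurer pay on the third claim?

$6867.60

Bill 1, $840: all of it applies to the deductible. Patient pays $840; OOP now $840. Plan pays $840 − $840 = $0.
Bill 2, $3834: deductible takes $32, $3802 remains; patient's 30% is $1140.60. Cost to patient: $1172.60. OOP to date $2012.60. Plan pays $3834 − $1172.60 = $2661.40.
Bill 3, $8105: deductible already satisfied, so patient's share is 30% × $8105 = $2431.50. OOP would hit $4444.10 > $3250, so the cap limits the patient to $3250 − $2012.60 = $1237.40. Insurer: $8105 − $1237.40 = $6867.60.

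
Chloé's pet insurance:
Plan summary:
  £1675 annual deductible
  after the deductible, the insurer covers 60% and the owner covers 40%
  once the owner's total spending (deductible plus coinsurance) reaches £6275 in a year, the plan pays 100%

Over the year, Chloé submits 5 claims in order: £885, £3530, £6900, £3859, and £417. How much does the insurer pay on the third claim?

£4140

Claim 1 (£885): all of it applies to the deductible. Owner pays £885; OOP now £885. Insurer: £885 − £885 = £0.
Claim 2 (£3530): £790 finishes the deductible; £2740 goes to coinsurance; 40% of £2740 = £1096. Owner owes £1886 (running OOP £2771). Insurer: £3530 − £1886 = £1644.
Claim 3 (£6900): 40% coinsurance on £6900 = £2760. Owner pays £2760; OOP now £5531. Insurer: £6900 − £2760 = £4140.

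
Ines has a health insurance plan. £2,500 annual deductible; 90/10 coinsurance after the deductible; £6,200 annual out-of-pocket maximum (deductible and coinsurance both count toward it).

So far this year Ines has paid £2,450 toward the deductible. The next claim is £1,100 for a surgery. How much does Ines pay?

Deductible still to meet: £2,500 − £2,450 = £50.
After the £50 deductible portion, £1,100 − £50 = £1,050 is subject to coinsurance.
Coinsurance: £1,050 × 10% = £105.
So the patient owes £50 + £105 = £155 before any cap.
Cumulative spending £2,450 + £155 = £2,605 stays under the £6,200 maximum.

£155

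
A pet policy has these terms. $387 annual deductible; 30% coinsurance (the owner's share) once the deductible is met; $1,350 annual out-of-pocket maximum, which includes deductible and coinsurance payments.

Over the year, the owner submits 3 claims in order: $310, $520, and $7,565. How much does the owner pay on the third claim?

$830.10

Claim 1 — $310: all of it applies to the deductible. Cost to owner: $310. OOP to date $310.
Claim 2 — $520: $77 finishes the deductible; $443 goes to coinsurance; 30% of $443 = $132.90. Owner pays $209.90; OOP now $519.90.
Claim 3 — $7,565: deductible already satisfied, so owner's share is 30% × $7,565 = $2,269.50. That would push OOP to $2,789.40, over the $1,350 cap, so owner pays $1,350 − $519.90 = $830.10.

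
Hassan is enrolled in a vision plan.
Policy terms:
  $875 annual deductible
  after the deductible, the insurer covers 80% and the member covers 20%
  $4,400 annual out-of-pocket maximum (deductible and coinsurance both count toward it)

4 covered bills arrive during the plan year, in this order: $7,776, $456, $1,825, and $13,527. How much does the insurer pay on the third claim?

$1,460

#1 ($7,776): $875 finishes the deductible; $6,901 goes to coinsurance; 20% of $6,901 = $1,380.20. Member pays $2,255.20; OOP now $2,255.20. Plan pays $7,776 − $2,255.20 = $5,520.80.
#2 ($456): deductible met; 20% of $456 = $91.20. Member pays $91.20; OOP now $2,346.40. Plan pays $456 − $91.20 = $364.80.
#3 ($1,825): deductible already satisfied, so member's share is 20% × $1,825 = $365. Cost to member: $365. OOP to date $2,711.40. Plan pays $1,825 − $365 = $1,460.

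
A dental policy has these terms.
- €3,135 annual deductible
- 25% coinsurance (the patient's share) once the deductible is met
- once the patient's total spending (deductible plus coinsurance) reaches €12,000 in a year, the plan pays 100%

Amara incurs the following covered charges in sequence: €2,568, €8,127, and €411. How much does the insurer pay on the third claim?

€308.25

Claim 1 (€2,568): all of it applies to the deductible. Patient owes €2,568 (running OOP €2,568). Plan pays €2,568 − €2,568 = €0.
Claim 2 (€8,127): deductible takes €567, €7,560 remains; coinsurance €7,560 × 25% = €1,890. Cost to patient: €2,457. OOP to date €5,025. Insurer: €8,127 − €2,457 = €5,670.
Claim 3 (€411): 25% coinsurance on €411 = €102.75. Patient pays €102.75; OOP now €5,127.75. Insurer: €411 − €102.75 = €308.25.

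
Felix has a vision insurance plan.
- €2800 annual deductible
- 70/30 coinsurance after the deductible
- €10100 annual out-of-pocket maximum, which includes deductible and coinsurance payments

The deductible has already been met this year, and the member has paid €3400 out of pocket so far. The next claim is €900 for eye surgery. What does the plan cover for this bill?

The deductible is already satisfied, so the full bill goes to coinsurance.
30% of €900 = €270 falls to the member.
Total out-of-pocket so far would be €3400 + €270 = €3670, below the €10100 cap — no reduction.
The insurer covers the remainder: €900 − €270 = €630.

€630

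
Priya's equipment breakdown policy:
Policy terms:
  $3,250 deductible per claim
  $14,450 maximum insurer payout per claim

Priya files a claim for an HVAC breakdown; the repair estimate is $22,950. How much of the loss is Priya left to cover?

Subtract the deductible: $22,950 − $3,250 = $19,700.
Since $19,700 > $14,450, the payout is capped at $14,450.
Out of pocket: $22,950 − $14,450 = $8,500.

$8,500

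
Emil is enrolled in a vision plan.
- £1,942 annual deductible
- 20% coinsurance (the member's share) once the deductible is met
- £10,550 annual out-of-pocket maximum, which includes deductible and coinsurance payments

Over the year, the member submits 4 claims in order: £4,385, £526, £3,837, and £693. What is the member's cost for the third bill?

£767.40

Claim 1 (£4,385): £1,942 finishes the deductible; £2,443 goes to coinsurance; member's 20% is £488.60. Member pays £2,430.60; OOP now £2,430.60.
Claim 2 (£526): deductible met; 20% of £526 = £105.20. Cost to member: £105.20. OOP to date £2,535.80.
Claim 3 (£3,837): deductible already satisfied, so member's share is 20% × £3,837 = £767.40. Member owes £767.40 (running OOP £3,303.20).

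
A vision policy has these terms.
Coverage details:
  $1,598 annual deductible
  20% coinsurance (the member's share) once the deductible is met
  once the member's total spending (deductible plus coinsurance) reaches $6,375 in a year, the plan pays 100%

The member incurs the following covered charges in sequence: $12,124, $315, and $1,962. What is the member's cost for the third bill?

Bill 1, $12,124: deductible takes $1,598, $10,526 remains; 20% of $10,526 = $2,105.20. Member owes $3,703.20 (running OOP $3,703.20).
Bill 2, $315: deductible met; 20% of $315 = $63. Member pays $63; OOP now $3,766.20.
Bill 3, $1,962: deductible already satisfied, so member's share is 20% × $1,962 = $392.40. Member owes $392.40 (running OOP $4,158.60).

$392.40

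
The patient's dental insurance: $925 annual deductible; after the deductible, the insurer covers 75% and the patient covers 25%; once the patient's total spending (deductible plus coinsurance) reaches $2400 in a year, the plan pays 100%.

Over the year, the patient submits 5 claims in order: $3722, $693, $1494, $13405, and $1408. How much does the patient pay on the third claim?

Bill 1, $3722: $925 to deductible, leaving $2797; patient's 25% is $699.25. Patient owes $1624.25 (running OOP $1624.25).
Bill 2, $693: 25% coinsurance on $693 = $173.25. Patient pays $173.25; OOP now $1797.50.
Bill 3, $1494: deductible already satisfied, so patient's share is 25% × $1494 = $373.50. Cost to patient: $373.50. OOP to date $2171.

$373.50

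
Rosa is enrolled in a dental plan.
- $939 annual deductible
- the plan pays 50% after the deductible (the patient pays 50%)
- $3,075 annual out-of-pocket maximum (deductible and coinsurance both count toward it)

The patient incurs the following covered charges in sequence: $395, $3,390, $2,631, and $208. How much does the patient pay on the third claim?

$713

Bill 1, $395: fully absorbed by the deductible. Patient pays $395; OOP now $395.
Bill 2, $3,390: $544 finishes the deductible; $2,846 goes to coinsurance; 50% of $2,846 = $1,423. Cost to patient: $1,967. OOP to date $2,362.
Bill 3, $2,631: deductible met; 50% of $2,631 = $1,315.50. Adding that to $2,362 gives $3,677.50, past the $3,075 cap; patient pays only $3,075 − $2,362 = $713.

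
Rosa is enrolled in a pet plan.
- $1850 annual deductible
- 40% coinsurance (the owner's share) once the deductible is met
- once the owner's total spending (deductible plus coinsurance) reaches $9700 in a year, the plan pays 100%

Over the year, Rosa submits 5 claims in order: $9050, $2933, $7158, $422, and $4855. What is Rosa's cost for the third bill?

$2863.20

Claim 1 — $9050: deductible takes $1850, $7200 remains; 40% of $7200 = $2880. Owner pays $4730; OOP now $4730.
Claim 2 — $2933: 40% coinsurance on $2933 = $1173.20. Owner pays $1173.20; OOP now $5903.20.
Claim 3 — $7158: deductible already satisfied, so owner's share is 40% × $7158 = $2863.20. Owner pays $2863.20; OOP now $8766.40.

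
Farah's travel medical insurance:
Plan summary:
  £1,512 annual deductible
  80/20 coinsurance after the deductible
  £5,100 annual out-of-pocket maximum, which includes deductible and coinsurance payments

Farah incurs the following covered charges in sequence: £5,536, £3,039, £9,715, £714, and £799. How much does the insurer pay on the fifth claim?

Bill 1, £5,536: deductible takes £1,512, £4,024 remains; traveler's 20% is £804.80. Cost to traveler: £2,316.80. OOP to date £2,316.80. Insurer: £5,536 − £2,316.80 = £3,219.20.
Bill 2, £3,039: deductible met; 20% of £3,039 = £607.80. Traveler pays £607.80; OOP now £2,924.60. Plan pays £3,039 − £607.80 = £2,431.20.
Bill 3, £9,715: deductible met; 20% of £9,715 = £1,943. Traveler pays £1,943; OOP now £4,867.60. Plan pays £9,715 − £1,943 = £7,772.
Bill 4, £714: 20% coinsurance on £714 = £142.80. Cost to traveler: £142.80. OOP to date £5,010.40. Plan pays £714 − £142.80 = £571.20.
Bill 5, £799: deductible met; 20% of £799 = £159.80. Adding that to £5,010.40 gives £5,170.20, past the £5,100 cap; traveler pays only £5,100 − £5,010.40 = £89.60. Plan pays £799 − £89.60 = £709.40.

£709.40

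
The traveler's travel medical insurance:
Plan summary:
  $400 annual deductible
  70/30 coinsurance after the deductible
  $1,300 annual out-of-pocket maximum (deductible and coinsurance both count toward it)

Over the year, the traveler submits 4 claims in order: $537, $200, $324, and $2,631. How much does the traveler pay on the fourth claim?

Bill 1, $537: $400 finishes the deductible; $137 goes to coinsurance; coinsurance $137 × 30% = $41.10. Traveler pays $441.10; OOP now $441.10.
Bill 2, $200: 30% coinsurance on $200 = $60. Traveler pays $60; OOP now $501.10.
Bill 3, $324: deductible met; 30% of $324 = $97.20. Traveler owes $97.20 (running OOP $598.30).
Bill 4, $2,631: 30% coinsurance on $2,631 = $789.30. OOP would hit $1,387.60 > $1,300, so the cap limits the traveler to $1,300 − $598.30 = $701.70.

$701.70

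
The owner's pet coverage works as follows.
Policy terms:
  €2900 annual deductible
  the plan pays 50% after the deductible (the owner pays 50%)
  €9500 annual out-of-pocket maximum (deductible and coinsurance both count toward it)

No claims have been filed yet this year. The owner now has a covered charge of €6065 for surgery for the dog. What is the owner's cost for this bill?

€4482.50

The full €2900 deductible is still open; €2900 of this bill applies to it.
After the €2900 deductible portion, €6065 − €2900 = €3165 is subject to coinsurance.
50% of €3165 = €1582.50 falls to the owner.
That puts the owner's cost at €2900 + €1582.50 = €4482.50 before any cap.
Year-to-date out-of-pocket becomes €0 + €4482.50 = €4482.50, still under the €9500 maximum, so no cap applies.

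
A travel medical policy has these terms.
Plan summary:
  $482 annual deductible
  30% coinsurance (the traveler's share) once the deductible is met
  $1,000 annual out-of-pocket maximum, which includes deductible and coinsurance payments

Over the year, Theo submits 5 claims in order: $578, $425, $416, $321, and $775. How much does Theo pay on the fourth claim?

Bill 1, $578: $482 finishes the deductible; $96 goes to coinsurance; 30% of $96 = $28.80. Traveler owes $510.80 (running OOP $510.80).
Bill 2, $425: deductible already satisfied, so traveler's share is 30% × $425 = $127.50. Traveler pays $127.50; OOP now $638.30.
Bill 3, $416: deductible met; 30% of $416 = $124.80. Traveler owes $124.80 (running OOP $763.10).
Bill 4, $321: 30% coinsurance on $321 = $96.30. Cost to traveler: $96.30. OOP to date $859.40.

$96.30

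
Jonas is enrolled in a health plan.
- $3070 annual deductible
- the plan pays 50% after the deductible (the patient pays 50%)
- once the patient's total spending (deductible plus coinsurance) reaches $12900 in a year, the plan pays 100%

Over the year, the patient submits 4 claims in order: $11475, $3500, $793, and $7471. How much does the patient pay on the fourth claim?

#1 ($11475): $3070 to deductible, leaving $8405; 50% of $8405 = $4202.50. Cost to patient: $7272.50. OOP to date $7272.50.
#2 ($3500): 50% coinsurance on $3500 = $1750. Cost to patient: $1750. OOP to date $9022.50.
#3 ($793): 50% coinsurance on $793 = $396.50. Cost to patient: $396.50. OOP to date $9419.
#4 ($7471): 50% coinsurance on $7471 = $3735.50. OOP would hit $13154.50 > $12900, so the cap limits the patient to $12900 − $9419 = $3481.

$3481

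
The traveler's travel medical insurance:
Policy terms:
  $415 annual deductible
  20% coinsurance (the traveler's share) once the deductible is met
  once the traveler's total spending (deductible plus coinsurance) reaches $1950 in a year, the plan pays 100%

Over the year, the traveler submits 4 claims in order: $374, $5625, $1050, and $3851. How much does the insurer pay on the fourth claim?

$3642.80

#1 ($374): entire amount goes to the deductible. Cost to traveler: $374. OOP to date $374. Plan pays $374 − $374 = $0.
#2 ($5625): deductible takes $41, $5584 remains; 20% of $5584 = $1116.80. Cost to traveler: $1157.80. OOP to date $1531.80. Plan pays $5625 − $1157.80 = $4467.20.
#3 ($1050): deductible met; 20% of $1050 = $210. Traveler owes $210 (running OOP $1741.80). Insurer: $1050 − $210 = $840.
#4 ($3851): deductible met; 20% of $3851 = $770.20. OOP would hit $2512 > $1950, so the cap limits the traveler to $1950 − $1741.80 = $208.20. Insurer: $3851 − $208.20 = $3642.80.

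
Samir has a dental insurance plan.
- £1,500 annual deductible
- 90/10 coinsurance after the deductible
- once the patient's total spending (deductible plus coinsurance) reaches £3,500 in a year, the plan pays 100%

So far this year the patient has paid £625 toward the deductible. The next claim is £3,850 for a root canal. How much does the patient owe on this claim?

£1,172.50

£625 of the £1,500 deductible is already met, leaving £875.
The remaining £2,975 (= £3,850 − £875) moves to coinsurance.
10% of £2,975 = £297.50 falls to the patient.
Patient responsibility before any cap: £875 + £297.50 = £1,172.50.
Year-to-date out-of-pocket becomes £625 + £1,172.50 = £1,797.50, still under the £3,500 maximum, so no cap applies.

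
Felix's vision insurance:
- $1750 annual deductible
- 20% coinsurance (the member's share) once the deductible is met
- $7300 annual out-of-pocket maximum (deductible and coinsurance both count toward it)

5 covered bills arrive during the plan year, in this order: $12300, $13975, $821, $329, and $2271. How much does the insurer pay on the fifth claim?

#1 ($12300): $1750 finishes the deductible; $10550 goes to coinsurance; 20% of $10550 = $2110. Member pays $3860; OOP now $3860. Insurer: $12300 − $3860 = $8440.
#2 ($13975): 20% coinsurance on $13975 = $2795. Member pays $2795; OOP now $6655. Plan pays $13975 − $2795 = $11180.
#3 ($821): 20% coinsurance on $821 = $164.20. Member owes $164.20 (running OOP $6819.20). Plan pays $821 − $164.20 = $656.80.
#4 ($329): deductible met; 20% of $329 = $65.80. Member owes $65.80 (running OOP $6885). Plan pays $329 − $65.80 = $263.20.
#5 ($2271): deductible already satisfied, so member's share is 20% × $2271 = $454.20. That would push OOP to $7339.20, over the $7300 cap, so member pays $7300 − $6885 = $415. Plan pays $2271 − $415 = $1856.

$1856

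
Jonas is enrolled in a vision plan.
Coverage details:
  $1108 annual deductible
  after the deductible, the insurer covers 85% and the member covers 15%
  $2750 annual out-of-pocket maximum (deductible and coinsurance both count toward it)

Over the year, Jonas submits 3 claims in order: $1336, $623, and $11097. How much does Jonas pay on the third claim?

$1514.35

#1 ($1336): $1108 to deductible, leaving $228; 15% of $228 = $34.20. Cost to member: $1142.20. OOP to date $1142.20.
#2 ($623): deductible already satisfied, so member's share is 15% × $623 = $93.45. Member pays $93.45; OOP now $1235.65.
#3 ($11097): deductible met; 15% of $11097 = $1664.55. That would push OOP to $2900.20, over the $2750 cap, so member pays $2750 − $1235.65 = $1514.35.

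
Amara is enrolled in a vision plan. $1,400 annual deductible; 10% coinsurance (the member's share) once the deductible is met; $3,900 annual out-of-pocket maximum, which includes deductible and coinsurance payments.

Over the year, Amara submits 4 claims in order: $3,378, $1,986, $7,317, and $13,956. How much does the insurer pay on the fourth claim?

#1 ($3,378): $1,400 to deductible, leaving $1,978; coinsurance $1,978 × 10% = $197.80. Member pays $1,597.80; OOP now $1,597.80. Insurer: $3,378 − $1,597.80 = $1,780.20.
#2 ($1,986): deductible met; 10% of $1,986 = $198.60. Cost to member: $198.60. OOP to date $1,796.40. Plan pays $1,986 − $198.60 = $1,787.40.
#3 ($7,317): deductible met; 10% of $7,317 = $731.70. Member pays $731.70; OOP now $2,528.10. Insurer: $7,317 − $731.70 = $6,585.30.
#4 ($13,956): deductible met; 10% of $13,956 = $1,395.60. OOP would hit $3,923.70 > $3,900, so the cap limits the member to $3,900 − $2,528.10 = $1,371.90. Insurer: $13,956 − $1,371.90 = $12,584.10.

$12,584.10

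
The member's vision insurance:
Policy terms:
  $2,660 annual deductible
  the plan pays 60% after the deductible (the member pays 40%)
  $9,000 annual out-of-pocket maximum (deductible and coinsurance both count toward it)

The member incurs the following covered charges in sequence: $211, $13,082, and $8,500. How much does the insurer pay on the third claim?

#1 ($211): entire amount goes to the deductible. Member pays $211; OOP now $211. Insurer: $211 − $211 = $0.
#2 ($13,082): $2,449 to deductible, leaving $10,633; coinsurance $10,633 × 40% = $4,253.20. Member pays $6,702.20; OOP now $6,913.20. Plan pays $13,082 − $6,702.20 = $6,379.80.
#3 ($8,500): deductible met; 40% of $8,500 = $3,400. That would push OOP to $10,313.20, over the $9,000 cap, so member pays $9,000 − $6,913.20 = $2,086.80. Plan pays $8,500 − $2,086.80 = $6,413.20.

$6,413.20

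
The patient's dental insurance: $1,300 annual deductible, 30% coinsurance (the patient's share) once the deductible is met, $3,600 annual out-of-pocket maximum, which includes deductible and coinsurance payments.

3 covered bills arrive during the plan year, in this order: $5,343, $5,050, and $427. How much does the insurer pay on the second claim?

$3,962.90

Claim 1 ($5,343): deductible takes $1,300, $4,043 remains; coinsurance $4,043 × 30% = $1,212.90. Patient owes $2,512.90 (running OOP $2,512.90). Insurer: $5,343 − $2,512.90 = $2,830.10.
Claim 2 ($5,050): deductible already satisfied, so patient's share is 30% × $5,050 = $1,515. That would push OOP to $4,027.90, over the $3,600 cap, so patient pays $3,600 − $2,512.90 = $1,087.10. Insurer: $5,050 − $1,087.10 = $3,962.90.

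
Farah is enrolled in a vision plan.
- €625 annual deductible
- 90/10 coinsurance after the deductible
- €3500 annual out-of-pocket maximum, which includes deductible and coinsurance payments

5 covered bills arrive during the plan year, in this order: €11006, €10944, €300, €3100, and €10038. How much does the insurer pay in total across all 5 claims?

Bill 1, €11006: €625 to deductible, leaving €10381; 10% of €10381 = €1038.10. Member pays €1663.10; OOP now €1663.10. Insurer: €11006 − €1663.10 = €9342.90.
Bill 2, €10944: deductible met; 10% of €10944 = €1094.40. Member owes €1094.40 (running OOP €2757.50). Plan pays €10944 − €1094.40 = €9849.60.
Bill 3, €300: 10% coinsurance on €300 = €30. Member pays €30; OOP now €2787.50. Plan pays €300 − €30 = €270.
Bill 4, €3100: 10% coinsurance on €3100 = €310. Cost to member: €310. OOP to date €3097.50. Insurer: €3100 − €310 = €2790.
Bill 5, €10038: deductible met; 10% of €10038 = €1003.80. Adding that to €3097.50 gives €4101.30, past the €3500 cap; member pays only €3500 − €3097.50 = €402.50. Plan pays €10038 − €402.50 = €9635.50.
Insurer total = bills − member's total = €35388 − €3500 = €31888.

€31888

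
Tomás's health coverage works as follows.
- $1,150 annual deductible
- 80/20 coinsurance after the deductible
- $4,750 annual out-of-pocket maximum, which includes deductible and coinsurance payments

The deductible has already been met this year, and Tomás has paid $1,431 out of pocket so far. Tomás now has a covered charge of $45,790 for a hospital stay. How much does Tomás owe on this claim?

With the deductible met, the entire $45,790 is subject to coinsurance.
20% of $45,790 = $9,158 falls to the patient.
Year-to-date out-of-pocket would reach $1,431 + $9,158 = $10,589, above the $4,750 maximum, so the patient pays only $4,750 − $1,431 = $3,319.

$3,319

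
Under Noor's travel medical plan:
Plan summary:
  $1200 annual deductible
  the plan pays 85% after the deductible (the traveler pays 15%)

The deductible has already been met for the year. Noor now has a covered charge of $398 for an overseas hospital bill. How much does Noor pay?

The deductible is already satisfied, so the full bill goes to coinsurance.
Coinsurance: $398 × 15% = $59.70.

$59.70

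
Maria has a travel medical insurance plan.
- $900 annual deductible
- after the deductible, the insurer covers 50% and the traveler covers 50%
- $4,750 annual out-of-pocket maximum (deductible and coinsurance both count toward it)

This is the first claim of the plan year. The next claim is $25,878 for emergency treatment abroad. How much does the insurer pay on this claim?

Deductible not yet touched, so the first $900 of the bill goes to the deductible.
After the $900 deductible portion, $25,878 − $900 = $24,978 is subject to coinsurance.
50% of $24,978 = $12,489 falls to the traveler.
That puts the traveler's cost at $900 + $12,489 = $13,389 before any cap.
Year-to-date out-of-pocket would reach $0 + $13,389 = $13,389, above the $4,750 maximum, so the traveler pays only $4,750 − $0 = $4,750.
Insurer pays the balance: $25,878 − $4,750 = $21,128.

$21,128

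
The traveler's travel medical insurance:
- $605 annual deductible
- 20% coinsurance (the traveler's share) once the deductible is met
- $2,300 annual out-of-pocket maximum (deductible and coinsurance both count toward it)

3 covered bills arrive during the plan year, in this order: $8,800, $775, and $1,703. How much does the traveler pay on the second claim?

Bill 1, $8,800: $605 to deductible, leaving $8,195; coinsurance $8,195 × 20% = $1,639. Traveler pays $2,244; OOP now $2,244.
Bill 2, $775: deductible met; 20% of $775 = $155. OOP would hit $2,399 > $2,300, so the cap limits the traveler to $2,300 − $2,244 = $56.

$56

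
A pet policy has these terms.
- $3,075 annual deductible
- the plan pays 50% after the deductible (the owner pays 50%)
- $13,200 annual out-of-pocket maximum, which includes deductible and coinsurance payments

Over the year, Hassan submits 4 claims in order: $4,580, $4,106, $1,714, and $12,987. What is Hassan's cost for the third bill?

$857

#1 ($4,580): deductible takes $3,075, $1,505 remains; owner's 50% is $752.50. Owner pays $3,827.50; OOP now $3,827.50.
#2 ($4,106): deductible met; 50% of $4,106 = $2,053. Owner pays $2,053; OOP now $5,880.50.
#3 ($1,714): deductible already satisfied, so owner's share is 50% × $1,714 = $857. Owner pays $857; OOP now $6,737.50.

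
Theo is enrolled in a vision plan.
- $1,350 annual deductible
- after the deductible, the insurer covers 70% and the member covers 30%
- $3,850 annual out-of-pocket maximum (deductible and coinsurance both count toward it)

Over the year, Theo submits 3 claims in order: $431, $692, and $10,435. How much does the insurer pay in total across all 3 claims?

Claim 1 ($431): all of it applies to the deductible. Member pays $431; OOP now $431. Plan pays $431 − $431 = $0.
Claim 2 ($692): entire amount goes to the deductible. Cost to member: $692. OOP to date $1,123. Plan pays $692 − $692 = $0.
Claim 3 ($10,435): $227 finishes the deductible; $10,208 goes to coinsurance; coinsurance $10,208 × 30% = $3,062.40. Deductible plus coinsurance: $227 + $3,062.40 = $3,289.40. That would push OOP to $4,412.40, over the $3,850 cap, so member pays $3,850 − $1,123 = $2,727. Insurer: $10,435 − $2,727 = $7,708.
Insurer total = bills − member's total = $11,558 − $3,850 = $7,708.

$7,708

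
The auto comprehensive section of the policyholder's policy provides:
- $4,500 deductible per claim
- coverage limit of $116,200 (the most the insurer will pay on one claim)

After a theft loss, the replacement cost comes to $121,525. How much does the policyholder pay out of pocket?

Less the $4,500 deductible: $121,525 − $4,500 = $117,025.
The $116,200 per-incident cap binds; insurer pays $116,200.
Policyholder's share is the uncovered remainder: $121,525 − $116,200 = $5,325.

$5,325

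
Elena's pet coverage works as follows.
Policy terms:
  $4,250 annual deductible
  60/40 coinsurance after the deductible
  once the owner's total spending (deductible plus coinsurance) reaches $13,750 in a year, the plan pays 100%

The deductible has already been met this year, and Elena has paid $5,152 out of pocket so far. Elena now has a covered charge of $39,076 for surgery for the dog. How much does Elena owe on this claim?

With the deductible met, the entire $39,076 is subject to coinsurance.
Owner's 40% share of $39,076 is $15,630.40.
Adding $15,630.40 to the $5,152 already spent would give $20,782.40, which exceeds the $13,750 cap; the owner pays just $13,750 − $5,152 = $8,598.

$8,598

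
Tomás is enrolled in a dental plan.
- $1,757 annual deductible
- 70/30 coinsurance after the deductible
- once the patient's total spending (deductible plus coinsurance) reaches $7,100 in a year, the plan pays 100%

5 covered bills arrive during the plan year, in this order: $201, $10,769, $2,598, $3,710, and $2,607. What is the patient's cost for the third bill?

Claim 1 — $201: all of it applies to the deductible. Patient pays $201; OOP now $201.
Claim 2 — $10,769: deductible takes $1,556, $9,213 remains; patient's 30% is $2,763.90. Patient owes $4,319.90 (running OOP $4,520.90).
Claim 3 — $2,598: 30% coinsurance on $2,598 = $779.40. Patient pays $779.40; OOP now $5,300.30.

$779.40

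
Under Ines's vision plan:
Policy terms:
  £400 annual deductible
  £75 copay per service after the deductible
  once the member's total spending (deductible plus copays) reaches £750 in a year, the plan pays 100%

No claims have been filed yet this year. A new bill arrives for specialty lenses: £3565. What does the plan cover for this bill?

£3090

The full £400 deductible is still open; £400 of this bill applies to it.
The remaining £3165 (= £3565 − £400) moves to the copay.
Copay on this service: £75.
So the member owes £400 + £75 = £475 before any cap.
Year-to-date out-of-pocket becomes £0 + £475 = £475, still under the £750 maximum, so no cap applies.
The plan picks up £3565 − £475 = £3090.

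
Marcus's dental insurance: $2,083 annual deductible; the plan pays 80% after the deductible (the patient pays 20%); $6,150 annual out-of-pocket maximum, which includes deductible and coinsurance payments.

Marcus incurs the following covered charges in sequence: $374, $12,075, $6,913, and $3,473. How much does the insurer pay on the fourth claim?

Claim 1 — $374: all of it applies to the deductible. Patient owes $374 (running OOP $374). Insurer: $374 − $374 = $0.
Claim 2 — $12,075: $1,709 to deductible, leaving $10,366; 20% of $10,366 = $2,073.20. Cost to patient: $3,782.20. OOP to date $4,156.20. Plan pays $12,075 − $3,782.20 = $8,292.80.
Claim 3 — $6,913: deductible already satisfied, so patient's share is 20% × $6,913 = $1,382.60. Patient pays $1,382.60; OOP now $5,538.80. Plan pays $6,913 − $1,382.60 = $5,530.40.
Claim 4 — $3,473: deductible met; 20% of $3,473 = $694.60. Adding that to $5,538.80 gives $6,233.40, past the $6,150 cap; patient pays only $6,150 − $5,538.80 = $611.20. Plan pays $3,473 − $611.20 = $2,861.80.

$2,861.80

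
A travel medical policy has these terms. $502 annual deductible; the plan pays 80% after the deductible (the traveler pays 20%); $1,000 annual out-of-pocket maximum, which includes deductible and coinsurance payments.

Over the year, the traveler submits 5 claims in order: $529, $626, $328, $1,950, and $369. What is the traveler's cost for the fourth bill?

$301.80

Claim 1 — $529: $502 to deductible, leaving $27; coinsurance $27 × 20% = $5.40. Traveler pays $507.40; OOP now $507.40.
Claim 2 — $626: deductible met; 20% of $626 = $125.20. Traveler pays $125.20; OOP now $632.60.
Claim 3 — $328: deductible met; 20% of $328 = $65.60. Traveler pays $65.60; OOP now $698.20.
Claim 4 — $1,950: 20% coinsurance on $1,950 = $390. That would push OOP to $1,088.20, over the $1,000 cap, so traveler pays $1,000 − $698.20 = $301.80.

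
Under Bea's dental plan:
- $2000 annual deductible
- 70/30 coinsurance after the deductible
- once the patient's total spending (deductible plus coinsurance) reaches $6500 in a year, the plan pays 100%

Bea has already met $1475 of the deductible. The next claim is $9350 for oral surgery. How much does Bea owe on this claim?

$1475 of the $2000 deductible is already met, leaving $525.
The remaining $8825 (= $9350 − $525) moves to coinsurance.
Patient's 30% share of $8825 is $2647.50.
Patient responsibility before any cap: $525 + $2647.50 = $3172.50.
Cumulative spending $1475 + $3172.50 = $4647.50 stays under the $6500 maximum.

$3172.50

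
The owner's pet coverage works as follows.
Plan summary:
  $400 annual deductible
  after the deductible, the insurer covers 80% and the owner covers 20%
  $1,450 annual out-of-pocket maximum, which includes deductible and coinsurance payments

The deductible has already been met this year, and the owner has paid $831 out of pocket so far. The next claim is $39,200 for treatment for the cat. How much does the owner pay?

$619

With the deductible met, the entire $39,200 is subject to coinsurance.
Coinsurance: $39,200 × 20% = $7,840.
Year-to-date out-of-pocket would reach $831 + $7,840 = $8,671, above the $1,450 maximum, so the owner pays only $1,450 − $831 = $619.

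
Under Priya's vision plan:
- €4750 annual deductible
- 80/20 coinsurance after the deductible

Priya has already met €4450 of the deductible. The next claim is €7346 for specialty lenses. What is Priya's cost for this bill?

€1709.20

Remaining deductible: €4750 − €4450 = €300.
The remaining €7046 (= €7346 − €300) moves to coinsurance.
20% of €7046 = €1409.20 falls to the member.
That puts the member's cost at €300 + €1409.20 = €1709.20.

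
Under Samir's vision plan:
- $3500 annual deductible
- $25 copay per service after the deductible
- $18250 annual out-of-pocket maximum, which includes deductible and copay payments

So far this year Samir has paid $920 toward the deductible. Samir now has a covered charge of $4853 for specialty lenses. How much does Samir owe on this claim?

$2605

Remaining deductible: $3500 − $920 = $2580.
That leaves $4853 − $2580 = $2273 for the copay.
Copay on this service: $25.
So the member owes $2580 + $25 = $2605 before any cap.
Cumulative spending $920 + $2605 = $3525 stays under the $18250 maximum.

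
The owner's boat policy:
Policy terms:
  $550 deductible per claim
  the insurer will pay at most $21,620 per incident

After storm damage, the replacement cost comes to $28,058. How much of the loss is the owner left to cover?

$6,438

After the deductible, $28,058 − $550 = $27,508 remains.
$27,508 exceeds the $21,620 limit, so the insurer pays the limit: $21,620.
Owner's share is the uncovered remainder: $28,058 − $21,620 = $6,438.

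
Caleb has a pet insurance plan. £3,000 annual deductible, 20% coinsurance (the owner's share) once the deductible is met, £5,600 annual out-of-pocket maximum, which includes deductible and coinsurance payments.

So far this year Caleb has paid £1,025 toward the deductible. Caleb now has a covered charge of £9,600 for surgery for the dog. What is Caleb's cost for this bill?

Deductible still to meet: £3,000 − £1,025 = £1,975.
That leaves £9,600 − £1,975 = £7,625 for coinsurance.
20% of £7,625 = £1,525 falls to the owner.
That puts the owner's cost at £1,975 + £1,525 = £3,500 before any cap.
Total out-of-pocket so far would be £1,025 + £3,500 = £4,525, below the £5,600 cap — no reduction.

£3,500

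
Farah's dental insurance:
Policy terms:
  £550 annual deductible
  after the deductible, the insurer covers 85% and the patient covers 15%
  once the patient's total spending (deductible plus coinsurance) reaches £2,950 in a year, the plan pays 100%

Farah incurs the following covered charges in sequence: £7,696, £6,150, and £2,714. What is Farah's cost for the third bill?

£405.60

Claim 1 — £7,696: deductible takes £550, £7,146 remains; patient's 15% is £1,071.90. Cost to patient: £1,621.90. OOP to date £1,621.90.
Claim 2 — £6,150: deductible met; 15% of £6,150 = £922.50. Patient pays £922.50; OOP now £2,544.40.
Claim 3 — £2,714: deductible met; 15% of £2,714 = £407.10. OOP would hit £2,951.50 > £2,950, so the cap limits the patient to £2,950 − £2,544.40 = £405.60.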